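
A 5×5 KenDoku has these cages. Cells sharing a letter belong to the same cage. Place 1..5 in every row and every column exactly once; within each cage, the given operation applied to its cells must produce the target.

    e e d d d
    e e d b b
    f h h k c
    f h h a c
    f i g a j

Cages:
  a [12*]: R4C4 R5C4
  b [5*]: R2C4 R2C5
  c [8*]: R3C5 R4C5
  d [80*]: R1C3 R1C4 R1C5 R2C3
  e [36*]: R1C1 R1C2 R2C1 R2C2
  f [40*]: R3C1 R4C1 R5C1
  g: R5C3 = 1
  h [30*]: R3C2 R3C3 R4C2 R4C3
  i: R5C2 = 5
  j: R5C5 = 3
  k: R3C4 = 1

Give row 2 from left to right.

3 4 2 5 1

Cage k is a single given cell, so R3C4 = 1.
Cage i is given, so R5C2 = 5.
Cage g is a single given cell, leaving R5C3 = 1.
Cage j is given; hence R5C5 = 3.
Column 4 now contains 1, which forces R2C4 = 5.
Cage b's pair has product 5, which forces R2C5 = 1.
Cage h has product 30, which forces R4C2 = 1.
Cage a needs two cells with product 12, which forces R4C4 = 3.
Row 5 now contains 3, which forces R5C4 = 4.
4 is placed in column 4, so R1C4 = 2.
Cage d needs product 80; hence R2C3 = 2.
Column 3 already has 2, so R4C3 = 5.
4 is placed in row 5; hence R5C1 = 2.
The 4 cells of cage e must have product 36, leaving R1C1 = 1.
2 is placed in row 1, leaving R1C2 = 3.
5 is placed in column 3, leaving R1C3 = 4.
The 4 cells of cage d must have product 80; hence R1C5 = 5.
Row 2 already has 2, so R2C1 = 3.
Cage e has product 36, so R2C2 = 4.
The 3 cells of cage f must have product 40, leaving R3C1 = 5.
Cage h has product 30, which forces R3C2 = 2.
5 is placed in column 3, which forces R3C3 = 3.
2 is placed in row 3; hence R3C5 = 4.
5 is placed in row 4; hence R4C1 = 4.
Column 5 already has 4, which forces R4C5 = 2.
Filled in: 1 3 4 2 5 / 3 4 2 5 1 / 5 2 3 1 4 / 4 1 5 3 2 / 2 5 1 4 3.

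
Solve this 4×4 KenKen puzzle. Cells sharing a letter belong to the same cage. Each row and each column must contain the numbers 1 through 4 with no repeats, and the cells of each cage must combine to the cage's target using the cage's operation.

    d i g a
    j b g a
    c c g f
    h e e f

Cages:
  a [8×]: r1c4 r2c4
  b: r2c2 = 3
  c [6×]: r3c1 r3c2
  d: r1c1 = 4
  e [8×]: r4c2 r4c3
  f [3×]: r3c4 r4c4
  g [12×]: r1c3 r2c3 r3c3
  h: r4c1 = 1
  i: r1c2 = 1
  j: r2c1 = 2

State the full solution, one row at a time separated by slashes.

Cage d is given, so r1c1 = 4.
Cage i is given; hence r1c2 = 1.
1 is placed in row 1, leaving r1c3 = 3.
Row 1 now contains 4; hence r1c4 = 2.
Cage j is a single given cell; hence r2c1 = 2.
Cage b is given, leaving r2c2 = 3.
Column 4 already has 2; hence r2c4 = 4.
2 is placed in column 1; hence r3c1 = 3.
Column 2 already has 3, so r3c2 = 2.
Row 3 already has 3, leaving r3c4 = 1.
Cage h is given; hence r4c1 = 1.
2 is placed in column 2; hence r4c2 = 4.
4 is placed in row 4, so r4c3 = 2.
Column 4 already has 1; hence r4c4 = 3.
Row 2 now contains 4, leaving r2c3 = 1.
Row 3 now contains 1, so r3c3 = 4.

4 1 3 2 / 2 3 1 4 / 3 2 4 1 / 1 4 2 3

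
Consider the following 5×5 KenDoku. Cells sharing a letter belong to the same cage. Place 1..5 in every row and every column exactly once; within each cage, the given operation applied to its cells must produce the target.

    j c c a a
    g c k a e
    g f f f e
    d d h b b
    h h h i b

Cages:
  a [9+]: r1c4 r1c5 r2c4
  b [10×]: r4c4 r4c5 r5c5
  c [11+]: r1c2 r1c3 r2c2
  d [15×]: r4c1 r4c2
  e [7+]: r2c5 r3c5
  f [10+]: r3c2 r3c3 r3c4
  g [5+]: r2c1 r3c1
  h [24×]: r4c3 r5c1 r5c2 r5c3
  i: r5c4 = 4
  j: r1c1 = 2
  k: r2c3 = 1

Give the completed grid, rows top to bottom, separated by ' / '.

2 4 5 3 1 / 4 2 1 5 3 / 1 5 3 2 4 / 5 3 4 1 2 / 3 1 2 4 5

Cage j is given, which forces r1c1 = 2.
Cage k is given; hence r2c3 = 1.
I is a freebie; hence r5c4 = 4.
Cage g needs two cells with sum 5; hence r2c1 = 4.
Cage g's pair has sum 5, which forces r3c1 = 1.
Cage h has product 24, leaving r4c3 = 4.
Column 1 already has 1, leaving r5c1 = 3.
3 is placed in row 5; hence r5c3 = 2.
Column 1 already has 3, so r4c1 = 5.
Cage d needs two cells with product 15, which forces r4c2 = 3.
Row 5 now contains 2; hence r5c2 = 1.
Row 5 already has 1, so r5c5 = 5.
The 3 cells of cage c must have sum 11, leaving r1c2 = 4.
Cage c needs sum 11; hence r1c3 = 5.
Cage c needs sum 11; hence r2c2 = 2.
Cage e's pair has sum 7, leaving r2c5 = 3.
2 is placed in column 2, which forces r3c2 = 5.
Column 3 already has 5, so r3c3 = 3.
3 is placed in row 3; hence r3c4 = 2.
The two cells of cage e must have sum 7, leaving r3c5 = 4.
Column 4 already has 2, which forces r4c4 = 1.
Row 4 already has 1; hence r4c5 = 2.
Column 4 already has 1; hence r1c4 = 3.
Column 5 already has 3, so r1c5 = 1.
Row 2 now contains 3, leaving r2c4 = 5.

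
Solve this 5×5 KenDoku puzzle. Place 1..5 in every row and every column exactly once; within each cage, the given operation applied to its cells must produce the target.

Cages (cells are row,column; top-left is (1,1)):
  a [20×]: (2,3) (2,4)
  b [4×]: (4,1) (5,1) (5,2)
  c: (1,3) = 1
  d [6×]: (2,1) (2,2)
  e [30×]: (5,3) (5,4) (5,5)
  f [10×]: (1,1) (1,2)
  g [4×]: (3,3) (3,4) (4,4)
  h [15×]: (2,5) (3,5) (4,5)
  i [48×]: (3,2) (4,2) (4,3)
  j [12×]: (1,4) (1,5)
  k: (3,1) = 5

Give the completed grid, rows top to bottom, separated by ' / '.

Cage c is given, which forces (1,3) = 1.
Cage k is given, leaving (3,1) = 5.
Cage i has product 48, leaving (3,2) = 4.
1 is placed in column 3, so (3,3) = 2.
Row 3 already has 4; hence (3,4) = 1.
1 is placed in row 3, which forces (3,5) = 3.
Cage i needs product 48, leaving (4,2) = 3.
The 3 cells of cage i must have product 48, leaving (4,3) = 4.
1 is placed in column 4, which forces (4,4) = 2.
Column 1 now contains 5, leaving (1,1) = 2.
Cage f needs two cells with product 10; hence (1,2) = 5.
The two cells of cage j must have product 12, which forces (1,4) = 3.
3 is placed in column 5; hence (1,5) = 4.
The two cells of cage d must have product 6, so (2,1) = 3.
3 is placed in column 2, which forces (2,2) = 2.
4 is placed in column 3, so (2,3) = 5.
Cage a needs two cells with product 20, which forces (2,4) = 4.
Row 2 now contains 5, leaving (2,5) = 1.
Row 4 already has 2, so (4,1) = 1.
1 is placed in column 5, which forces (4,5) = 5.
Cage b needs product 4, which forces (5,1) = 4.
Cage b needs product 4, leaving (5,2) = 1.
Column 3 now contains 5, leaving (5,3) = 3.
Column 4 already has 3; hence (5,4) = 5.
Cage e has product 30, leaving (5,5) = 2.

2 5 1 3 4 / 3 2 5 4 1 / 5 4 2 1 3 / 1 3 4 2 5 / 4 1 3 5 2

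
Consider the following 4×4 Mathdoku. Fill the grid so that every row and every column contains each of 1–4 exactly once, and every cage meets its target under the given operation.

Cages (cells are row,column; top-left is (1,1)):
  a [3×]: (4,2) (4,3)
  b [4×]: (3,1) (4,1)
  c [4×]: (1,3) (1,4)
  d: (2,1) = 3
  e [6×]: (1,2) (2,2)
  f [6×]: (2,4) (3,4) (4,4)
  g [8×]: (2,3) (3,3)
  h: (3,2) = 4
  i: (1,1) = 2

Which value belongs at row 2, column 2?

2

Cage i is a single given cell, leaving (1,1) = 2.
2 is placed in row 1, so (1,2) = 3.
Cage d is given; hence (2,1) = 3.
Column 2 now contains 3; hence (2,2) = 2.
Row 2 already has 2, which forces (2,3) = 4.
Row 2 already has 2, so (2,4) = 1.
Cage h is given, which forces (3,2) = 4.
4 is placed in column 3; hence (3,3) = 2.
2 is placed in row 3, which forces (3,4) = 3.
Column 2 now contains 3, leaving (4,2) = 1.
Row 4 already has 1, leaving (4,3) = 3.
Column 4 now contains 3; hence (4,4) = 2.
4 is placed in column 3; hence (1,3) = 1.
1 is placed in column 4, leaving (1,4) = 4.
Row 3 now contains 4, leaving (3,1) = 1.
Row 4 already has 1; hence (4,1) = 4.
Completed grid: 2 3 1 4 / 3 2 4 1 / 1 4 2 3 / 4 1 3 2.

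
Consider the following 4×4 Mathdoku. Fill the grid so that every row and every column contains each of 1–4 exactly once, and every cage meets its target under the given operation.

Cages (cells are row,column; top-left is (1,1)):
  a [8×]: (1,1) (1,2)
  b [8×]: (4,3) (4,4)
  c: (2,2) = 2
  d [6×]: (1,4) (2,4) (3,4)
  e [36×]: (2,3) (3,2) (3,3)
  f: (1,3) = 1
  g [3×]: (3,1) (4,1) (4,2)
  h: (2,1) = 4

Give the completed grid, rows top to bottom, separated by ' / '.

2 4 1 3 / 4 2 3 1 / 1 3 4 2 / 3 1 2 4

Cage f is given; hence (1,3) = 1.
Cage h is given; hence (2,1) = 4.
Cage c is a single given cell, so (2,2) = 2.
Cage e needs product 36, so (2,3) = 3.
Row 2 now contains 3, which forces (2,4) = 1.
Cage g needs product 3; hence (3,1) = 1.
Cage e has product 36, so (3,2) = 3.
Cage e needs product 36, leaving (3,3) = 4.
Row 3 now contains 3; hence (3,4) = 2.
The 3 cells of cage g must have product 3, so (4,1) = 3.
The 3 cells of cage g must have product 3, which forces (4,2) = 1.
Column 3 now contains 4, so (4,3) = 2.
2 is placed in column 4, so (4,4) = 4.
Column 1 now contains 4, so (1,1) = 2.
2 is placed in column 2; hence (1,2) = 4.
2 is placed in column 4, which forces (1,4) = 3.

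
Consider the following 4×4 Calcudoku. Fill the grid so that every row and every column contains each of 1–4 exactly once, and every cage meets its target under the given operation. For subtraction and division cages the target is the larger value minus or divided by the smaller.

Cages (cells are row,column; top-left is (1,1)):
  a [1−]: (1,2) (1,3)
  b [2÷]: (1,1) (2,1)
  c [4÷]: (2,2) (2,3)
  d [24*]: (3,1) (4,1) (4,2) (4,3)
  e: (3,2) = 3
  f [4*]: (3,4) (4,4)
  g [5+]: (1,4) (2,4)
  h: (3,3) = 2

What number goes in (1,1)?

1

Cage e is a single given cell, leaving (3,2) = 3.
Cage h is given, so (3,3) = 2.
In row 2, 3 can only go at (2,4), so (2,4) = 3.
Cage g needs two cells with sum 5, so (1,4) = 2.
2 is placed in row 1, so (1,2) = 4.
The two cells of cage a must have difference 1, which forces (1,3) = 3.
The two cells of cage b must have quotient 2, leaving (2,1) = 2.
4 is placed in column 2; hence (2,2) = 1.
1 is placed in row 2, so (2,3) = 4.
1 is placed in column 2, leaving (4,2) = 2.
Column 3 already has 4; hence (4,3) = 1.
1 is placed in row 4; hence (4,4) = 4.
Row 1 now contains 4, so (1,1) = 1.
Cage d has product 24, which forces (3,1) = 4.
Column 4 already has 4; hence (3,4) = 1.
Row 4 already has 4, leaving (4,1) = 3.
Filled in: 1 4 3 2 / 2 1 4 3 / 4 3 2 1 / 3 2 1 4.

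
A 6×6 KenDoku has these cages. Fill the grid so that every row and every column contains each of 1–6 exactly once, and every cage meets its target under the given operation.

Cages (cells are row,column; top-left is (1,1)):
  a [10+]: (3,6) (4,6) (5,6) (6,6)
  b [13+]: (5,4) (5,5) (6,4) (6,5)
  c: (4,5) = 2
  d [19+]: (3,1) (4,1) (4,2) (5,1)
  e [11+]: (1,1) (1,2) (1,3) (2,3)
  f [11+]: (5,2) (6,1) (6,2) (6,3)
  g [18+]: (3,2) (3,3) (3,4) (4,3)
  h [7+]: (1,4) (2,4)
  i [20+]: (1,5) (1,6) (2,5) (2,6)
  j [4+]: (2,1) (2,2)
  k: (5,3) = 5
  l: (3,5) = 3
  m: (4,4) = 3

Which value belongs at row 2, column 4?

6

Cage l is a single given cell, so (3,5) = 3.
M is a freebie; hence (4,4) = 3.
Cage c is given, which forces (4,5) = 2.
Cage k is a single given cell, which forces (5,3) = 5.
The 4 cells of cage g must have sum 18; hence (4,3) = 6.
Cage d has sum 19, leaving (4,1) = 5.
The 4 cells of cage d must have sum 19, so (4,2) = 4.
Row 4 already has 4, which forces (4,6) = 1.
In row 3, 1 can only go at (3,3), so (3,3) = 1.
The only place for 2 in row 3 is (3,6).
The only place for 4 in row 3 is (3,1).
Column 1 now contains 4, which forces (5,1) = 6.
The only place for 5 in row 6 is (6,2).
Cage e has sum 11, leaving (1,3) = 4.
5 is placed in column 2, leaving (3,2) = 6.
Cage g needs sum 18, so (3,4) = 5.
In row 2, 2 can only go at (2,3), so (2,3) = 2.
2 is placed in column 3, so (6,3) = 3.
Row 6 already has 3; hence (6,6) = 4.
Column 6 already has 4, which forces (5,6) = 3.
The 4 cells of cage i must have sum 20, which forces (1,5) = 5.
Column 6 now contains 3, leaving (1,6) = 6.
Cage i needs sum 20, so (2,5) = 4.
Cage i needs sum 20, which forces (2,6) = 5.
Column 5 now contains 4, so (5,5) = 1.
Column 5 already has 1, which forces (6,5) = 6.
Row 1 already has 6, which forces (1,4) = 1.
Cage h needs two cells with sum 7, so (2,4) = 6.
Row 5 already has 1, which forces (5,2) = 2.
The 4 cells of cage b must have sum 13; hence (5,4) = 4.
Cage f has sum 11, leaving (6,1) = 1.
Cage b has sum 13; hence (6,4) = 2.
Cage e needs sum 11, so (1,1) = 2.
2 is placed in column 2; hence (1,2) = 3.
1 is placed in column 1, so (2,1) = 3.
Cage j needs two cells with sum 4; hence (2,2) = 1.
Filled in: 2 3 4 1 5 6 / 3 1 2 6 4 5 / 4 6 1 5 3 2 / 5 4 6 3 2 1 / 6 2 5 4 1 3 / 1 5 3 2 6 4.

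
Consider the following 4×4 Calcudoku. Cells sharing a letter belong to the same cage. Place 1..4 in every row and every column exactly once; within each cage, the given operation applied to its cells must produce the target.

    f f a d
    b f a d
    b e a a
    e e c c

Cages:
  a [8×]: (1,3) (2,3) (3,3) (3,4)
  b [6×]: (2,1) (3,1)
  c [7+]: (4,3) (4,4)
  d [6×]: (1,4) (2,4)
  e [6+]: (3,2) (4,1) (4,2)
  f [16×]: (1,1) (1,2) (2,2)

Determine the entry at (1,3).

2

Cage a needs product 8; hence (3,4) = 1.
In row 1, 3 can only go at (1,4), so (1,4) = 3.
Column 4 already has 3, which forces (2,4) = 2.
Cage c needs two cells with sum 7, so (4,3) = 3.
Column 4 already has 3, leaving (4,4) = 4.
Cage f has product 16, leaving (1,1) = 4.
The 3 cells of cage f must have product 16, leaving (1,2) = 1.
Row 1 already has 1, so (1,3) = 2.
Row 2 now contains 2, which forces (2,1) = 3.
Row 2 now contains 2, which forces (2,2) = 4.
4 is placed in row 2, so (2,3) = 1.
Cage b needs two cells with product 6, leaving (3,1) = 2.
The 3 cells of cage e must have sum 6, so (3,2) = 3.
Column 3 now contains 2, leaving (3,3) = 4.
2 is placed in column 1, which forces (4,1) = 1.
Column 2 now contains 1; hence (4,2) = 2.
Filled in: 4 1 2 3 / 3 4 1 2 / 2 3 4 1 / 1 2 3 4.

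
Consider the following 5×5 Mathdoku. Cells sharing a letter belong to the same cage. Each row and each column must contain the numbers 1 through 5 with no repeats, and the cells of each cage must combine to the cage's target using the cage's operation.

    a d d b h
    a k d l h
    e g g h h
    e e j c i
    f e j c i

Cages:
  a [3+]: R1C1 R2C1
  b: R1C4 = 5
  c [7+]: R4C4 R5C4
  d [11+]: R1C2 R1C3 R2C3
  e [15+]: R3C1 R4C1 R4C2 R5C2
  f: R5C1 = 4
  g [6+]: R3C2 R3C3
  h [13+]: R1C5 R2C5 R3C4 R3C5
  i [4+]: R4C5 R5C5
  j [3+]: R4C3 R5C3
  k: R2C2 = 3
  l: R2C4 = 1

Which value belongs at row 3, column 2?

1

Cage b is given; hence R1C4 = 5.
K is a freebie, leaving R2C2 = 3.
Cage l is a single given cell, leaving R2C4 = 1.
F is a freebie, leaving R5C1 = 4.
Cage a's pair has sum 3, so R1C1 = 1.
1 is placed in row 2, so R2C1 = 2.
Cage c needs two cells with sum 7, which forces R4C4 = 4.
Cage c needs two cells with sum 7; hence R5C4 = 3.
Row 5 already has 3, so R5C5 = 1.
Cage h has sum 13, so R1C5 = 2.
Column 4 now contains 3; hence R3C4 = 2.
Cage j needs two cells with sum 3, which forces R4C3 = 1.
Column 5 already has 1, which forces R4C5 = 3.
1 is placed in row 5, which forces R5C3 = 2.
Row 1 now contains 2, leaving R1C2 = 4.
Cage d needs sum 11, leaving R1C3 = 3.
Cage d needs sum 11; hence R2C3 = 4.
Row 2 already has 4, so R2C5 = 5.
The 4 cells of cage e must have sum 15, leaving R3C1 = 3.
Cage g needs two cells with sum 6; hence R3C2 = 1.
Cage g's pair has sum 6, so R3C3 = 5.
Column 5 now contains 5, leaving R3C5 = 4.
Row 4 already has 3, leaving R4C1 = 5.
The 4 cells of cage e must have sum 15, so R4C2 = 2.
2 is placed in row 5; hence R5C2 = 5.
The full grid is 1 4 3 5 2 / 2 3 4 1 5 / 3 1 5 2 4 / 5 2 1 4 3 / 4 5 2 3 1.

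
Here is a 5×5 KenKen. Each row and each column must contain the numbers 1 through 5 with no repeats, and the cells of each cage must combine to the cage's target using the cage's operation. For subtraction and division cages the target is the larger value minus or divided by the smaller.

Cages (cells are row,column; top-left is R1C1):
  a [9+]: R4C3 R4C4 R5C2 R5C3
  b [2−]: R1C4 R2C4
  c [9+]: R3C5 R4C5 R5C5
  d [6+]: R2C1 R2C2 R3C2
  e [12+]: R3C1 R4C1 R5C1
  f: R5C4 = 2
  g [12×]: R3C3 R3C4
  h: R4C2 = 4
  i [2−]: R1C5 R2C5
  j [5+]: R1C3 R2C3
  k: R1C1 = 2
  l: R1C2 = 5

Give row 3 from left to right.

Cage k is given; hence R1C1 = 2.
Cage l is a single given cell, leaving R1C2 = 5.
Cage h is given, which forces R4C2 = 4.
F is a freebie, so R5C4 = 2.
In row 2, 4 can only go at R2C3, so R2C3 = 4.
Cage j needs two cells with sum 5, leaving R1C3 = 1.
Row 1 already has 1, so R1C4 = 3.
Row 1 now contains 3, so R1C5 = 4.
4 is placed in column 3, so R3C3 = 3.
Cage g needs two cells with product 12, so R3C4 = 4.
Cage a has sum 9, so R4C3 = 2.
Column 4 already has 3, which forces R4C4 = 1.
3 is placed in column 3; hence R5C3 = 5.
1 is placed in column 4, so R2C4 = 5.
Cage i needs two cells with difference 2, leaving R2C5 = 2.
4 is placed in row 3, which forces R3C1 = 5.
Row 3 now contains 5, so R3C5 = 1.
Cage e has sum 12, which forces R4C1 = 3.
3 is placed in row 4; hence R4C5 = 5.
The 3 cells of cage e must have sum 12, which forces R5C1 = 4.
Cage a has sum 9, which forces R5C2 = 1.
Column 5 now contains 1; hence R5C5 = 3.
Column 1 now contains 3, leaving R2C1 = 1.
1 is placed in column 2, so R2C2 = 3.
Row 3 already has 1, which forces R3C2 = 2.
Filled in: 2 5 1 3 4 / 1 3 4 5 2 / 5 2 3 4 1 / 3 4 2 1 5 / 4 1 5 2 3.

5 2 3 4 1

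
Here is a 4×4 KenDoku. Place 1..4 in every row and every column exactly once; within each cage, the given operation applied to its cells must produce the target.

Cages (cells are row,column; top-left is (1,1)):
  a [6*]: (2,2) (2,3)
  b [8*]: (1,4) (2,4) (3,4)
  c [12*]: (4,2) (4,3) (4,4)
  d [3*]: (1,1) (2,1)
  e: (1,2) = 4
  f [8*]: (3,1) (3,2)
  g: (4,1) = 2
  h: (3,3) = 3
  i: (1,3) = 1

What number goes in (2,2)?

3

E is a freebie, so (1,2) = 4.
Cage i is given, leaving (1,3) = 1.
1 is placed in row 1; hence (1,4) = 2.
Column 2 already has 4, which forces (3,2) = 2.
H is a freebie, which forces (3,3) = 3.
Cage g is given, leaving (4,1) = 2.
Column 3 already has 3, so (4,3) = 4.
1 is placed in row 1, so (1,1) = 3.
Cage d needs two cells with product 3, leaving (2,1) = 1.
2 is placed in column 2; hence (2,2) = 3.
Column 3 already has 3, leaving (2,3) = 2.
1 is placed in row 2, which forces (2,4) = 4.
Row 3 now contains 2, so (3,1) = 4.
Column 4 now contains 4, which forces (3,4) = 1.
Column 2 now contains 3, which forces (4,2) = 1.
1 is placed in column 4; hence (4,4) = 3.
The full grid is 3 4 1 2 / 1 3 2 4 / 4 2 3 1 / 2 1 4 3.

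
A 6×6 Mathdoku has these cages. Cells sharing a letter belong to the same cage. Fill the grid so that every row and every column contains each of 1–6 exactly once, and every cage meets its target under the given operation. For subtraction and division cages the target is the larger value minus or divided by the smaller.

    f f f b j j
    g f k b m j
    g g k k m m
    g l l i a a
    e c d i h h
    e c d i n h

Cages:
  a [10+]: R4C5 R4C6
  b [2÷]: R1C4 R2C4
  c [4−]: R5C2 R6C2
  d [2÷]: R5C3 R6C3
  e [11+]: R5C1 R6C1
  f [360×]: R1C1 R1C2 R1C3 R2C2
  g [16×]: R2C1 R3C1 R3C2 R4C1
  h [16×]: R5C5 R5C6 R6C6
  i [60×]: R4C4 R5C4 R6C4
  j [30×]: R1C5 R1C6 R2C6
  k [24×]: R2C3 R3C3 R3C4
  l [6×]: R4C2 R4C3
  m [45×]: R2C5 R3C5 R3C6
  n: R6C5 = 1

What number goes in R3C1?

Cage m has product 45; hence R2C5 = 3.
Cage g has product 16, leaving R3C2 = 2.
Cage m needs product 45, which forces R3C5 = 5.
The 3 cells of cage m must have product 45; hence R3C6 = 3.
N is a freebie, which forces R6C5 = 1.
Cage j has product 30, which forces R1C5 = 6.
6 is placed in column 5, leaving R4C5 = 4.
Row 4 already has 4; hence R4C6 = 6.
Cage c's pair has difference 4, so R5C2 = 1.
Column 5 now contains 4, leaving R5C5 = 2.
Row 5 now contains 1, leaving R5C6 = 4.
Cage c's pair has difference 4, leaving R6C2 = 5.
Column 6 now contains 4, which forces R6C6 = 2.
Cage f needs product 360, so R2C2 = 6.
Column 2 now contains 1, so R4C2 = 3.
Cage l's pair has product 6, which forces R4C3 = 2.
Row 4 already has 2, so R4C4 = 5.
Cage e needs two cells with sum 11, which forces R5C1 = 5.
Column 4 now contains 5, so R5C4 = 3.
Row 6 now contains 5, so R6C1 = 6.
Row 6 now contains 6, so R6C3 = 3.
Row 6 now contains 6, so R6C4 = 4.
The 4 cells of cage f must have product 360, leaving R1C1 = 3.
Column 2 now contains 3, which forces R1C2 = 4.
Cage f needs product 360; hence R1C3 = 5.
Row 1 already has 5, which forces R1C6 = 1.
The 4 cells of cage g must have product 16, leaving R2C1 = 2.
Row 2 already has 2, which forces R2C4 = 1.
1 is placed in column 6, so R2C6 = 5.
Cage g has product 16, so R3C1 = 4.
1 is placed in column 4, leaving R3C4 = 6.
Row 4 already has 2, which forces R4C1 = 1.
Row 5 already has 3, which forces R5C3 = 6.
Row 1 already has 1; hence R1C4 = 2.
1 is placed in row 2; hence R2C3 = 4.
Row 3 now contains 6; hence R3C3 = 1.
Filled in: 3 4 5 2 6 1 / 2 6 4 1 3 5 / 4 2 1 6 5 3 / 1 3 2 5 4 6 / 5 1 6 3 2 4 / 6 5 3 4 1 2.

4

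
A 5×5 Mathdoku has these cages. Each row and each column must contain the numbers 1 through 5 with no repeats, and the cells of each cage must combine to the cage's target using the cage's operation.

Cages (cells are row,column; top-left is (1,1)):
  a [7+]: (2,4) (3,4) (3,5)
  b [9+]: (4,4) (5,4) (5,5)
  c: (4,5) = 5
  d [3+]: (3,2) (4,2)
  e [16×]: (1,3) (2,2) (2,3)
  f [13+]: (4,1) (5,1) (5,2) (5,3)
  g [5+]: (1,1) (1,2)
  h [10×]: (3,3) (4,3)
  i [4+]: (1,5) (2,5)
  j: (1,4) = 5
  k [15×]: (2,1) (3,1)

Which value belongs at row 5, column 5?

Cage j is given, leaving (1,4) = 5.
C is a freebie, so (4,5) = 5.
Cage h's pair has product 10, which forces (3,3) = 5.
Row 4 now contains 5, which forces (4,3) = 2.
Column 3 now contains 2, leaving (1,3) = 4.
Cage k's pair has product 15; hence (2,1) = 5.
The 3 cells of cage e must have product 16, which forces (2,2) = 4.
Cage e has product 16, leaving (2,3) = 1.
Row 2 already has 1; hence (2,5) = 3.
5 is placed in row 3, leaving (3,1) = 3.
The two cells of cage d must have sum 3, which forces (3,2) = 2.
2 is placed in row 4, which forces (4,2) = 1.
1 is placed in column 3; hence (5,3) = 3.
Cage g needs two cells with sum 5, so (1,1) = 2.
Column 2 already has 1; hence (1,2) = 3.
Column 5 now contains 3, so (1,5) = 1.
Row 2 already has 3, so (2,4) = 2.
1 is placed in column 5, so (3,5) = 4.
Row 4 now contains 1, leaving (4,1) = 4.
Row 4 now contains 4, leaving (4,4) = 3.
Cage f needs sum 13; hence (5,1) = 1.
Row 5 already has 3, leaving (5,2) = 5.
Row 5 already has 1, which forces (5,4) = 4.
Column 5 now contains 4, so (5,5) = 2.
Row 3 now contains 4, so (3,4) = 1.
The full grid is 2 3 4 5 1 / 5 4 1 2 3 / 3 2 5 1 4 / 4 1 2 3 5 / 1 5 3 4 2.

2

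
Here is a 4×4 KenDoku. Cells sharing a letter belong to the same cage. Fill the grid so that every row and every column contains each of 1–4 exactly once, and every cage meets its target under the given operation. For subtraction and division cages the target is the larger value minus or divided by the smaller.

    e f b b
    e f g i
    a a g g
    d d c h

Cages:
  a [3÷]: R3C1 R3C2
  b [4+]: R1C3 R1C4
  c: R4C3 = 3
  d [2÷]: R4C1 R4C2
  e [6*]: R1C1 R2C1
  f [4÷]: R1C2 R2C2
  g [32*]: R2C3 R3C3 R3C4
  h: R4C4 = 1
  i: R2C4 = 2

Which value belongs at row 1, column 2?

4

The 3 cells of cage g must have product 32, so R2C3 = 4.
Cage i is given, so R2C4 = 2.
The 3 cells of cage g must have product 32; hence R3C3 = 2.
Cage g has product 32, leaving R3C4 = 4.
Cage c is a single given cell, leaving R4C3 = 3.
Cage h is a single given cell, leaving R4C4 = 1.
The two cells of cage e must have product 6, so R1C1 = 2.
Cage f needs two cells with quotient 4, which forces R1C2 = 4.
3 is placed in column 3; hence R1C3 = 1.
1 is placed in column 4, so R1C4 = 3.
Row 2 now contains 2, leaving R2C1 = 3.
Row 2 already has 4; hence R2C2 = 1.
Column 1 already has 3, leaving R3C1 = 1.
Column 2 already has 1, so R3C2 = 3.
2 is placed in column 1; hence R4C1 = 4.
4 is placed in column 2, which forces R4C2 = 2.
Completed grid: 2 4 1 3 / 3 1 4 2 / 1 3 2 4 / 4 2 3 1.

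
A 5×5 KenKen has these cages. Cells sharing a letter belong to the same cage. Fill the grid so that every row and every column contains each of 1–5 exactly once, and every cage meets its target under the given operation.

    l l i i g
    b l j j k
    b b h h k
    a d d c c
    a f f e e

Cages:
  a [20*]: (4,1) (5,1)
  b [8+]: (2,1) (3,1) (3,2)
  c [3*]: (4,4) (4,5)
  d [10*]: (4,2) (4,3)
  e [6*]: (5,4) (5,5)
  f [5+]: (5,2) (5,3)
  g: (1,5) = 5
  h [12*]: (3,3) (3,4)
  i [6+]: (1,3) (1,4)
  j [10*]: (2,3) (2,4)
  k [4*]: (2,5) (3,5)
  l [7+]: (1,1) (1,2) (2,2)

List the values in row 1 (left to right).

Cage g is given, which forces (1,5) = 5.
In row 4, 4 can only go at (4,1), so (4,1) = 4.
4 is placed in column 1, leaving (5,1) = 5.
The only place for 2 in row 3 is (3,1).
The only place for 3 in row 1 is (1,1).
Cage l needs sum 7, leaving (1,2) = 1.
Column 1 already has 3, which forces (2,1) = 1.
The 3 cells of cage l must have sum 7; hence (2,2) = 3.
Row 2 now contains 1, so (2,5) = 4.
Cage b needs sum 8, which forces (3,2) = 5.
Column 5 already has 4, leaving (3,5) = 1.
5 is placed in column 2; hence (4,2) = 2.
Row 4 now contains 2, so (4,3) = 5.
Column 5 already has 1, so (4,5) = 3.
Column 2 now contains 2; hence (5,2) = 4.
3 is placed in column 5, which forces (5,5) = 2.
Column 3 now contains 5; hence (2,3) = 2.
Cage j needs two cells with product 10, so (2,4) = 5.
Row 4 now contains 3, leaving (4,4) = 1.
Cage f's pair has sum 5; hence (5,3) = 1.
2 is placed in row 5, leaving (5,4) = 3.
2 is placed in column 3, so (1,3) = 4.
Cage i needs two cells with sum 6; hence (1,4) = 2.
The two cells of cage h must have product 12, leaving (3,3) = 3.
3 is placed in column 4, leaving (3,4) = 4.
The full grid is 3 1 4 2 5 / 1 3 2 5 4 / 2 5 3 4 1 / 4 2 5 1 3 / 5 4 1 3 2.

3 1 4 2 5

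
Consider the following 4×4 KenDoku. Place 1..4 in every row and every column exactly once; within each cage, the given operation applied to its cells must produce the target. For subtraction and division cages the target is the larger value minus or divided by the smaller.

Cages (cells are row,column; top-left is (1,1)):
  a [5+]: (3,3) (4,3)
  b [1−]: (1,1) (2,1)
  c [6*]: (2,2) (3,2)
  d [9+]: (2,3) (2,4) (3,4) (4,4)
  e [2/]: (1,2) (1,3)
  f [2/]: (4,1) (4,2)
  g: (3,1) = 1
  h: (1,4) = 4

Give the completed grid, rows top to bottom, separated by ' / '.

3 1 2 4 / 4 2 3 1 / 1 3 4 2 / 2 4 1 3

H is a freebie, which forces (1,4) = 4.
Cage g is given; hence (3,1) = 1.
The 4 cells of cage d must have sum 9, so (2,3) = 3.
The two cells of cage b must have difference 1, leaving (1,1) = 3.
Row 2 now contains 3, which forces (2,2) = 2.
2 is placed in row 2, so (2,4) = 1.
Cage c needs two cells with product 6, leaving (3,2) = 3.
Cage a's pair has sum 5, so (3,3) = 4.
Row 3 now contains 3; hence (3,4) = 2.
Cage a needs two cells with sum 5, leaving (4,3) = 1.
Column 4 now contains 2; hence (4,4) = 3.
Column 2 now contains 2; hence (1,2) = 1.
Column 3 already has 1, leaving (1,3) = 2.
2 is placed in row 2, leaving (2,1) = 4.
Cage f needs two cells with quotient 2; hence (4,1) = 2.
1 is placed in row 4, so (4,2) = 4.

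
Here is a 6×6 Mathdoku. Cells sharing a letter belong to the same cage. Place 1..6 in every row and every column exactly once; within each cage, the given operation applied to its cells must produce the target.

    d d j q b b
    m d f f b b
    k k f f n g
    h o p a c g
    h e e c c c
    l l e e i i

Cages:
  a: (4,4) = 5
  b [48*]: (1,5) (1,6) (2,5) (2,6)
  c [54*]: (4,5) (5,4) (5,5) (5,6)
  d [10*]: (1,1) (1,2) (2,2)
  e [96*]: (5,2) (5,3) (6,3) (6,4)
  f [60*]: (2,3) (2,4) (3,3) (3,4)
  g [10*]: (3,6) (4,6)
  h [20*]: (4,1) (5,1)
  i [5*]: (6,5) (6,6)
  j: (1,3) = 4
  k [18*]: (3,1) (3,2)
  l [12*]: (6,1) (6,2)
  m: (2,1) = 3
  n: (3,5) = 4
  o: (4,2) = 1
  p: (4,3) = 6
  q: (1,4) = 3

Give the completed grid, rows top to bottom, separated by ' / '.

1 5 4 3 2 6 / 3 2 5 6 1 4 / 6 3 1 2 4 5 / 4 1 6 5 3 2 / 5 4 2 1 6 3 / 2 6 3 4 5 1

Cage j is given, leaving (1,3) = 4.
Cage q is given, which forces (1,4) = 3.
Cage m is given, which forces (2,1) = 3.
3 is placed in column 1, leaving (3,1) = 6.
Row 3 now contains 6; hence (3,2) = 3.
Cage n is a single given cell, so (3,5) = 4.
Cage o is a single given cell; hence (4,2) = 1.
Cage p is given, leaving (4,3) = 6.
Cage a is a single given cell, leaving (4,4) = 5.
Cage c needs product 54, so (4,5) = 3.
Row 4 now contains 5; hence (4,6) = 2.
Cage d needs product 10; hence (1,1) = 1.
Row 1 already has 1, which forces (1,6) = 6.
Cage f needs product 60, which forces (2,4) = 6.
The 4 cells of cage b must have product 48; hence (2,6) = 4.
2 is placed in column 6; hence (3,6) = 5.
Row 4 now contains 5, so (4,1) = 4.
Cage h needs two cells with product 20, leaving (5,1) = 5.
Cage e has product 96, so (5,2) = 4.
6 is placed in column 4, so (5,4) = 1.
1 is placed in row 5; hence (5,5) = 6.
Cage c has product 54, which forces (5,6) = 3.
Cage l's pair has product 12, so (6,1) = 2.
Cage l's pair has product 12; hence (6,2) = 6.
Row 6 now contains 2, which forces (6,3) = 3.
The 4 cells of cage e must have product 96, leaving (6,4) = 4.
5 is placed in column 6; hence (6,6) = 1.
Row 1 now contains 6, leaving (1,5) = 2.
The 4 cells of cage f must have product 60, so (2,3) = 5.
Cage b needs product 48, leaving (2,5) = 1.
Cage f needs product 60, leaving (3,3) = 1.
Column 4 now contains 1, which forces (3,4) = 2.
Row 5 now contains 3, leaving (5,3) = 2.
Row 6 already has 1, so (6,5) = 5.
Row 1 now contains 2, so (1,2) = 5.
Row 2 now contains 5, leaving (2,2) = 2.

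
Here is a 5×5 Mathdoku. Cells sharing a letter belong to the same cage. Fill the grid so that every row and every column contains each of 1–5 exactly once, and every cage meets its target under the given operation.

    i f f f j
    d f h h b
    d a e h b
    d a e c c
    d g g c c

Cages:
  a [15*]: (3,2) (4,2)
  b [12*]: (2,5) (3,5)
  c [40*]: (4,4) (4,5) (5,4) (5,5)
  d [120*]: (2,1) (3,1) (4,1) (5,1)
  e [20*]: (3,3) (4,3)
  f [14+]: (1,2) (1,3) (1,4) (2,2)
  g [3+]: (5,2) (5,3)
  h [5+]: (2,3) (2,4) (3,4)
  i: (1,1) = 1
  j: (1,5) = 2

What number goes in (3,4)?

I is a freebie, which forces (1,1) = 1.
Cage j is given; hence (1,5) = 2.
The 4 cells of cage f must have sum 14; hence (2,2) = 2.
Row 2 now contains 2, which forces (2,3) = 1.
1 is placed in row 2, leaving (2,4) = 3.
Row 2 now contains 3, which forces (2,5) = 4.
Column 5 already has 4; hence (3,5) = 3.
Column 2 now contains 2, leaving (5,2) = 1.
1 is placed in column 3, which forces (5,3) = 2.
1 is placed in row 5; hence (5,5) = 5.
4 is placed in row 2, so (2,1) = 5.
Row 3 already has 3, which forces (3,2) = 5.
5 is placed in row 3, so (3,3) = 4.
Cage h needs sum 5, which forces (3,4) = 1.
Cage a needs two cells with product 15, which forces (4,2) = 3.
Column 3 now contains 4, which forces (4,3) = 5.
Cage c has product 40, which forces (4,4) = 2.
5 is placed in column 5, leaving (4,5) = 1.
Row 5 already has 5, leaving (5,4) = 4.
3 is placed in column 2, which forces (1,2) = 4.
5 is placed in column 3, so (1,3) = 3.
4 is placed in column 4, leaving (1,4) = 5.
4 is placed in row 3, leaving (3,1) = 2.
Row 4 now contains 2, leaving (4,1) = 4.
Row 5 already has 4, leaving (5,1) = 3.
Filled in: 1 4 3 5 2 / 5 2 1 3 4 / 2 5 4 1 3 / 4 3 5 2 1 / 3 1 2 4 5.

1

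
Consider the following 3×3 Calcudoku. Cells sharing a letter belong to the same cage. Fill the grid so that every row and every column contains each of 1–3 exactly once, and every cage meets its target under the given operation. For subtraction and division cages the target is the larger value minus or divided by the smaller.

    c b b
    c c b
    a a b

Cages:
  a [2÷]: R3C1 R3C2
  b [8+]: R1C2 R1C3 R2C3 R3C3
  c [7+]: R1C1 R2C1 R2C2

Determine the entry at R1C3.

Cage b has sum 8, so R1C2 = 2.
2 is placed in column 2; hence R2C2 = 3.
2 is placed in column 2, leaving R3C2 = 1.
Row 1 now contains 2, which forces R1C1 = 3.
Row 1 already has 3, which forces R1C3 = 1.
3 is placed in row 2, so R2C1 = 1.
Column 3 already has 1, leaving R2C3 = 2.
1 is placed in row 3; hence R3C1 = 2.
Column 3 already has 2, so R3C3 = 3.
The full grid is 3 2 1 / 1 3 2 / 2 1 3.

1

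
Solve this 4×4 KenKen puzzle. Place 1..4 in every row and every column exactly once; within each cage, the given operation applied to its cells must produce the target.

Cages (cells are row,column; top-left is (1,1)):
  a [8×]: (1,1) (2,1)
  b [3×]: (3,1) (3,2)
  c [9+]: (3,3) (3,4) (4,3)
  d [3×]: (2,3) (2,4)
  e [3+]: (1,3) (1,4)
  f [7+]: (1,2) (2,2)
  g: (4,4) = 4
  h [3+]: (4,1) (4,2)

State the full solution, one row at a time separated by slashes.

4 3 2 1 / 2 4 1 3 / 3 1 4 2 / 1 2 3 4

G is a freebie, which forces (4,4) = 4.
The 3 cells of cage c must have sum 9, leaving (3,3) = 4.
Row 1 needs a 3, and only (1,2) is open for it.
Column 2 now contains 3, leaving (2,2) = 4.
The two cells of cage b must have product 3, so (3,1) = 3.
Column 2 now contains 3, which forces (3,2) = 1.
Row 3 already has 3, so (3,4) = 2.
Column 2 now contains 1, which forces (4,2) = 2.
2 is placed in row 4, which forces (4,3) = 3.
The two cells of cage a must have product 8, which forces (1,1) = 4.
Cage e's pair has sum 3, leaving (1,3) = 2.
Column 4 now contains 2, so (1,4) = 1.
4 is placed in row 2, so (2,1) = 2.
Column 3 now contains 3; hence (2,3) = 1.
The two cells of cage d must have product 3, leaving (2,4) = 3.
2 is placed in row 4; hence (4,1) = 1.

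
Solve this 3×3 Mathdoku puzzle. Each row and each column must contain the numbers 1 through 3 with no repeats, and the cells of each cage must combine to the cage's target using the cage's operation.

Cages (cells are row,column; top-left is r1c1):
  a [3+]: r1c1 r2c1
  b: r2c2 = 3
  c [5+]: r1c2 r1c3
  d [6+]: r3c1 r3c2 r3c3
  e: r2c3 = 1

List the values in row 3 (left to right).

B is a freebie; hence r2c2 = 3.
E is a freebie, leaving r2c3 = 1.
Cage a needs two cells with sum 3, leaving r1c1 = 1.
3 is placed in column 2, so r1c2 = 2.
Cage c's pair has sum 5, leaving r1c3 = 3.
1 is placed in row 2, which forces r2c1 = 2.
Column 1 already has 2, leaving r3c1 = 3.
Column 2 already has 2; hence r3c2 = 1.
3 is placed in column 3, so r3c3 = 2.
The full grid is 1 2 3 / 2 3 1 / 3 1 2.

3 1 2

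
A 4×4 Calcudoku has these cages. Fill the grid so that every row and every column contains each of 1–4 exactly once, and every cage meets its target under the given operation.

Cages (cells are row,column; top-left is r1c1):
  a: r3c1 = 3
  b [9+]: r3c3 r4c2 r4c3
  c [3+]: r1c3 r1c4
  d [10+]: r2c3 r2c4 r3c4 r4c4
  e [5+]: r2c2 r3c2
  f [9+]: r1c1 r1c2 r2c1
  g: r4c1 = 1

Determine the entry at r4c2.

2

A is a freebie, so r3c1 = 3.
Cage g is given; hence r4c1 = 1.
Cage f needs sum 9; hence r1c2 = 3.
Cage b needs sum 9; hence r4c3 = 3.
The 4 cells of cage d must have sum 10, which forces r2c4 = 3.
Row 1 needs a 4, and only r1c1 is open for it.
Column 1 now contains 4, leaving r2c1 = 2.
In column 2, 2 can only go at r4c2, so r4c2 = 2.
Cage d needs sum 10, leaving r2c3 = 1.
Cage b needs sum 9, which forces r3c3 = 4.
The 4 cells of cage d must have sum 10; hence r3c4 = 2.
2 is placed in row 4, so r4c4 = 4.
Column 3 now contains 1, leaving r1c3 = 2.
2 is placed in column 4, which forces r1c4 = 1.
Row 2 now contains 1, so r2c2 = 4.
4 is placed in row 3, so r3c2 = 1.
The full grid is 4 3 2 1 / 2 4 1 3 / 3 1 4 2 / 1 2 3 4.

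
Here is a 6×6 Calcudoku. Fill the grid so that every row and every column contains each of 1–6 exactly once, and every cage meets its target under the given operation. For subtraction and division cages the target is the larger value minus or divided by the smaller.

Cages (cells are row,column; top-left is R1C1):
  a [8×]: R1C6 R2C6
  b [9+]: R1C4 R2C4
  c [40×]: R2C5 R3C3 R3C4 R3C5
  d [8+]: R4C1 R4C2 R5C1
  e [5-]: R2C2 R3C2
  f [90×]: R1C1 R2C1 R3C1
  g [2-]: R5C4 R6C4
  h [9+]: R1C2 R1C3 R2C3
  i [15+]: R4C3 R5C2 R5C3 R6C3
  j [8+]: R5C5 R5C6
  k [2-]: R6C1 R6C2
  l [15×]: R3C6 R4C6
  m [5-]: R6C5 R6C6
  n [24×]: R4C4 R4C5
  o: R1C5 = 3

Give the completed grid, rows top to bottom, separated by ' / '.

O is a freebie, leaving R1C5 = 3.
In column 6, 1 can only go at R6C6, so R6C6 = 1.
1 is placed in row 6, leaving R6C5 = 6.
The two cells of cage n must have product 24; hence R4C4 = 6.
Column 5 now contains 6; hence R4C5 = 4.
In column 6, 6 can only go at R5C6, so R5C6 = 6.
Cage j's pair has sum 8, leaving R5C5 = 2.
Column 4 needs a 1, and only R5C4 is open for it.
The two cells of cage g must have difference 2, so R6C4 = 3.
The only place for 5 in row 6 is R6C3.
Row 4 needs a 5, and only R4C6 is open for it.
Column 6 now contains 5, so R3C6 = 3.
Cage f has product 90; hence R2C1 = 3.
The only place for 1 in column 1 is R4C1.
In column 1, 2 can only go at R6C1, so R6C1 = 2.
2 is placed in row 6; hence R6C2 = 4.
The only place for 4 in column 1 is R5C1.
Cage d needs sum 8, so R4C2 = 3.
Cage i needs sum 15, so R4C3 = 2.
Cage i needs sum 15, so R5C2 = 5.
4 is placed in row 5, so R5C3 = 3.
Cage h has sum 9, leaving R1C2 = 2.
Row 1 already has 2; hence R1C6 = 4.
4 is placed in column 6; hence R2C6 = 2.
2 is placed in column 3, leaving R3C3 = 4.
Cage c has product 40; hence R3C4 = 2.
4 is placed in row 1, leaving R1C4 = 5.
Cage b needs two cells with sum 9; hence R2C4 = 4.
5 is placed in row 1, leaving R1C1 = 6.
Row 1 already has 6, leaving R1C3 = 1.
Column 3 already has 1, so R2C3 = 6.
Cage f has product 90, so R3C1 = 5.
5 is placed in row 3, leaving R3C5 = 1.
Row 2 now contains 6; hence R2C2 = 1.
Column 5 already has 1, so R2C5 = 5.
1 is placed in row 3; hence R3C2 = 6.

6 2 1 5 3 4 / 3 1 6 4 5 2 / 5 6 4 2 1 3 / 1 3 2 6 4 5 / 4 5 3 1 2 6 / 2 4 5 3 6 1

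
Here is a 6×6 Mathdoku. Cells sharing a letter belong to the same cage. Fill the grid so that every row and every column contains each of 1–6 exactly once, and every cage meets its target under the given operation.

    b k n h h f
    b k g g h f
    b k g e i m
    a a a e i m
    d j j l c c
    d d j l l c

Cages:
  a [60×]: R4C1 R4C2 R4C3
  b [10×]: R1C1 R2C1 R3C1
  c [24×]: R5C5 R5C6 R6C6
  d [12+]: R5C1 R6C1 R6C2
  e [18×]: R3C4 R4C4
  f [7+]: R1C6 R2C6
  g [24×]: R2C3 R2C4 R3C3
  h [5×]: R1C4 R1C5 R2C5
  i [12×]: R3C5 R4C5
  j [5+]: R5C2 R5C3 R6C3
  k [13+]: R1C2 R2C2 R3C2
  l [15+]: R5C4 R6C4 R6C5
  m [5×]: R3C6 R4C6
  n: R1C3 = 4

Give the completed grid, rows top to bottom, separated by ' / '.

2 6 4 1 5 3 / 5 3 6 2 1 4 / 1 4 2 6 3 5 / 6 2 5 3 4 1 / 4 1 3 5 2 6 / 3 5 1 4 6 2

Cage n is a single given cell, so R1C3 = 4.
Cage h needs product 5, leaving R1C4 = 1.
Cage h has product 5, so R1C5 = 5.
The 3 cells of cage h must have product 5, which forces R2C5 = 1.
5 is placed in row 1, which forces R1C1 = 2.
Row 1 already has 2; hence R1C6 = 3.
The 3 cells of cage b must have product 10, which forces R2C1 = 5.
Row 2 already has 5, leaving R2C6 = 4.
Cage b needs product 10, so R3C1 = 1.
1 is placed in row 3, which forces R3C6 = 5.
5 is placed in column 6, which forces R4C6 = 1.
Row 1 already has 3, leaving R1C2 = 6.
Cage k has sum 13; hence R2C2 = 3.
Cage g needs product 24, which forces R2C3 = 6.
Row 2 now contains 4, so R2C4 = 2.
Cage k has sum 13, so R3C2 = 4.
The 3 cells of cage g must have product 24, so R3C3 = 2.
Cage c has product 24, leaving R5C5 = 2.
Cage c needs product 24, which forces R5C6 = 6.
Column 3 already has 2; hence R6C3 = 1.
The 3 cells of cage c must have product 24, leaving R6C6 = 2.
The two cells of cage i must have product 12; hence R3C5 = 3.
Cage i needs two cells with product 12; hence R4C5 = 4.
Row 5 now contains 2, which forces R5C2 = 1.
1 is placed in column 3; hence R5C3 = 3.
Row 6 already has 2, so R6C2 = 5.
Column 5 already has 4, which forces R6C5 = 6.
Row 3 now contains 3, leaving R3C4 = 6.
Row 4 now contains 4; hence R4C1 = 6.
Column 2 now contains 5, leaving R4C2 = 2.
Column 3 now contains 3, which forces R4C3 = 5.
The two cells of cage e must have product 18, leaving R4C4 = 3.
Row 5 now contains 3, leaving R5C1 = 4.
The 3 cells of cage l must have sum 15; hence R5C4 = 5.
Cage d needs sum 12, which forces R6C1 = 3.
6 is placed in row 6, which forces R6C4 = 4.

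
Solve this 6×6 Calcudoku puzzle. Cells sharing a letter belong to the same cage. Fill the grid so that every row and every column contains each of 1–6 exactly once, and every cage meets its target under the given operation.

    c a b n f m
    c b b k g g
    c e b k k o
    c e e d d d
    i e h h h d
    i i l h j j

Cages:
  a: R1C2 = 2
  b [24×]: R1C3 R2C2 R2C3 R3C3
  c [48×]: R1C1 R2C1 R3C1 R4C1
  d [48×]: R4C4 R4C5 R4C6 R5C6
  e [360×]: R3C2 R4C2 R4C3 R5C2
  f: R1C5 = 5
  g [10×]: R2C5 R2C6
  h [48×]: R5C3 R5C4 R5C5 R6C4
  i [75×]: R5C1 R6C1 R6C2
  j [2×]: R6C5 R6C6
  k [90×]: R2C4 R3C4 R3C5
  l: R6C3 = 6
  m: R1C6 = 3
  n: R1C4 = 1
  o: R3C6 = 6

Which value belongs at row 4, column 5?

A is a freebie, so R1C2 = 2.
Cage n is given, which forces R1C4 = 1.
Cage f is a single given cell, which forces R1C5 = 5.
M is a freebie, so R1C6 = 3.
Column 5 now contains 5, leaving R2C5 = 2.
2 is placed in row 2, which forces R2C6 = 5.
Cage o is given; hence R3C6 = 6.
Cage i has product 75; hence R5C1 = 5.
Cage i has product 75; hence R6C1 = 3.
Cage i has product 75, which forces R6C2 = 5.
L is a freebie; hence R6C3 = 6.
2 is placed in column 5; hence R6C5 = 1.
Row 6 already has 1; hence R6C6 = 2.
6 is placed in column 3; hence R1C3 = 4.
The 3 cells of cage k must have product 90, which forces R2C4 = 6.
Cage b has product 24, so R3C3 = 2.
Cage k has product 90, so R3C4 = 5.
6 is placed in row 3, so R3C5 = 3.
Cage e needs product 360; hence R4C3 = 5.
The 4 cells of cage h must have product 48, so R5C3 = 1.
1 is placed in row 5, so R5C6 = 4.
Row 6 now contains 2, which forces R6C4 = 4.
Row 1 already has 4, which forces R1C1 = 6.
Cage b has product 24, so R2C2 = 1.
Column 3 now contains 1, so R2C3 = 3.
3 is placed in row 3, which forces R3C2 = 4.
Cage c needs product 48; hence R4C1 = 2.
Row 4 now contains 2, leaving R4C4 = 3.
Column 6 now contains 4, which forces R4C6 = 1.
Cage h needs product 48, leaving R5C4 = 2.
Row 5 now contains 4, so R5C5 = 6.
Row 2 now contains 1, which forces R2C1 = 4.
Row 3 now contains 4, which forces R3C1 = 1.
Row 4 now contains 3; hence R4C2 = 6.
6 is placed in column 5; hence R4C5 = 4.
6 is placed in row 5, leaving R5C2 = 3.
Filled in: 6 2 4 1 5 3 / 4 1 3 6 2 5 / 1 4 2 5 3 6 / 2 6 5 3 4 1 / 5 3 1 2 6 4 / 3 5 6 4 1 2.

4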